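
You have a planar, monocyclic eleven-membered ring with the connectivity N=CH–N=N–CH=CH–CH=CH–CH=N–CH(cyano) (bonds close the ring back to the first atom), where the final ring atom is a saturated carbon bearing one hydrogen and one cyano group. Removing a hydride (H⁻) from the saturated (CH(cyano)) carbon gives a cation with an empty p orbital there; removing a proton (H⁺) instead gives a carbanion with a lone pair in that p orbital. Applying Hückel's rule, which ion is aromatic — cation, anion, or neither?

The cation

Both ions have a continuous loop of p orbitals — each ring atom is sp².
Cation: 5 × 2 + 0 = 10 π electrons → 4(2)+2, aromatic.
Anion: 5 × 2 + 2 = 12 π electrons → 4(3), antiaromatic.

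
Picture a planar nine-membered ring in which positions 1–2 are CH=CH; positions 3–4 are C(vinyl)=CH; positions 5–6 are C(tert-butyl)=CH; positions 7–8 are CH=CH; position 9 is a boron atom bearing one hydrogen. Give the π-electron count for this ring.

8

The p orbitals form a continuous loop: the double-bond atoms are sp², each contributing one p electron; the boron has an empty p orbital. The ring is fully conjugated.
Counting π electrons: 4 × 2 = 8 from the double-bond units + 0 from the BH atom = 8.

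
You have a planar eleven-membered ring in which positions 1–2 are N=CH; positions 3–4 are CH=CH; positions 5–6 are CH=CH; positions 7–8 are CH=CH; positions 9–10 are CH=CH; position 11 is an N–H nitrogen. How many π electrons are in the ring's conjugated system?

Every ring atom contributes a p orbital perpendicular to the ring (every atom in a ring double bond is sp² and brings one electron to the p orbital; each sp² =N– keeps its lone pair in-plane and puts one electron into the π system; the pyrrole-type nitrogen donates its lone pair from the p orbital), so the π system is cyclic and fully conjugated.
π-electron count: 5 × 2 = 10 from the double-bond units + 2 from the NH atom = 12.

12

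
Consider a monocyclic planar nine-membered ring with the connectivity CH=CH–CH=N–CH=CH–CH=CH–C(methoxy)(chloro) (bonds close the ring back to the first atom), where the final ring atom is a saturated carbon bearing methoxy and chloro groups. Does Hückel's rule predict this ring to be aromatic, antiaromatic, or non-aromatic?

Non-aromatic

The C(methoxy)(chloro) carbon is saturated: that saturated carbon is sp³ and has no p orbital in the ring π system. Conjugation is not continuous around the ring.
Broken conjugation rules out both aromaticity and antiaromaticity.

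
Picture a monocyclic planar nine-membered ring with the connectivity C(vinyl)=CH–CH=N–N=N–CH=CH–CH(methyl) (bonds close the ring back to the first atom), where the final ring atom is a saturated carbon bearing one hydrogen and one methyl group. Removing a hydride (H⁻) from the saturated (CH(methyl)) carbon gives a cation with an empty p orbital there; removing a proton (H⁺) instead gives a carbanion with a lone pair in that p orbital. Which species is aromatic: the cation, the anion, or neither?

In either ion the ring is fully conjugated: every atom, including the new sp² carbon, supplies a p orbital.
Cation: 4 × 2 + 0 = 8 π electrons → 4(2), antiaromatic.
Anion: 4 × 2 + 2 = 10 π electrons → 4(2)+2, aromatic.

The anion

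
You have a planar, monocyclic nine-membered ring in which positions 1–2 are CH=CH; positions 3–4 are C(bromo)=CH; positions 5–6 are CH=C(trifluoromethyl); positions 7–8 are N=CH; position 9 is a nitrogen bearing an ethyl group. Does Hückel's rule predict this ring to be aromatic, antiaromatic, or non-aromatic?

Aromatic

Every ring atom contributes a p orbital perpendicular to the ring (every atom in a ring double bond is sp² and brings one electron to the p orbital; each =N– nitrogen is pyridine-type (lone pair in the sp² plane, one electron in the p orbital); the pyrrole-type nitrogen donates its lone pair from the p orbital), so the π system is cyclic and fully conjugated.
Tallying contributions gives 4 × 2 = 8 from the double-bond units + 2 from the N(ethyl) atom = 10.
With 10 π electrons (n = 2), the Hückel 4n+2 condition holds.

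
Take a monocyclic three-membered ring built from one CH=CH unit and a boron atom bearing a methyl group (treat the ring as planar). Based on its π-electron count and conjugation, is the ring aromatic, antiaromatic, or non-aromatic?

All ring atoms are sp² and supply a p orbital to the ring (every atom in a ring double bond is sp² and brings one electron to the p orbital; the boron has an empty p orbital); the conjugation is uninterrupted.
π-electron count: 1 × 2 = 2 from the double-bond unit + 0 from the B(methyl) atom = 2.
That gives a 4n+2 count (2, n = 0).

Aromatic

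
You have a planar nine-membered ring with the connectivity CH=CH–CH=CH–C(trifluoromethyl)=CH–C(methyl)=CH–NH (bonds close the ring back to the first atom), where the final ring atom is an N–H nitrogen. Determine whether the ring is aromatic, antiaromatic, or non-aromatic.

Check conjugation: each doubly-bonded ring atom is sp² with one p-orbital electron; the pyrrole-type nitrogen donates its lone pair from the p orbital — every position has a p orbital, so the cyclic π system is continuous.
Counting π electrons: 4 × 2 = 8 from the double-bond units + 2 from the NH atom = 10.
That gives a 4n+2 count (10, n = 2).

Aromatic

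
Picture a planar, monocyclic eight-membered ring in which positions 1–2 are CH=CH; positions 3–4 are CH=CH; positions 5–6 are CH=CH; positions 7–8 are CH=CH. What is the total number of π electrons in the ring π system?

8

Every ring atom contributes a p orbital perpendicular to the ring (each doubly-bonded ring atom is sp² with one p-orbital electron), so the π system is cyclic and fully conjugated.
Adding the contributions, 4 × 2 = 8 from the 4 double-bond units.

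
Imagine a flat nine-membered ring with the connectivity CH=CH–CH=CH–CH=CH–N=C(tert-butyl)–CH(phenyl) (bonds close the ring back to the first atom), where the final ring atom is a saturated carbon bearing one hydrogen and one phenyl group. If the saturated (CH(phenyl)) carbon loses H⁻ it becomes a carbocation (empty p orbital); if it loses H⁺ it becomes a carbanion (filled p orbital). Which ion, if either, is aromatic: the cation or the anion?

The anion

Both ions have a continuous loop of p orbitals — each ring atom is sp².
Cation: 4 × 2 + 0 = 8 π electrons → 4(2), antiaromatic.
Anion: 4 × 2 + 2 = 10 π electrons → 4(2)+2, aromatic.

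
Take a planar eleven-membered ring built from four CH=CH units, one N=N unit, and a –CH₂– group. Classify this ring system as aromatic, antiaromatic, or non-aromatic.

The CH2 position has four σ bonds — the tetrahedral CH₂ carbon is sp³ and has no p orbital in the ring π system — so the cyclic conjugation is interrupted.
Broken conjugation rules out both aromaticity and antiaromaticity.

Non-aromatic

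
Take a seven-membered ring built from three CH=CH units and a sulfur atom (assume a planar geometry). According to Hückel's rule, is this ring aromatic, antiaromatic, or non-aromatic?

The p orbitals form a continuous loop: every atom in a ring double bond is sp² and brings one electron to the p orbital; the sulfur donates one lone pair from its p orbital. The ring is fully conjugated.
Tallying contributions gives 3 × 2 = 6 from the double-bond units + 2 from the S atom = 8.
8 = 4(2); a planar, fully conjugated 4n system is antiaromatic.

Antiaromatic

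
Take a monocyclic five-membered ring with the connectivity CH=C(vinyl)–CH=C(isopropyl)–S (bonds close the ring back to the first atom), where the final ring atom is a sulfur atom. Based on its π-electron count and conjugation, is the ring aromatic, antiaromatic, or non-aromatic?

All ring atoms are sp² and supply a p orbital to the ring (the double-bond atoms are sp², each contributing one p electron; the sulfur donates one lone pair from its p orbital); the conjugation is uninterrupted.
Tallying contributions gives 2 × 2 = 4 from the double-bond units + 2 from the S atom = 6.
With 6 π electrons (n = 1), the Hückel 4n+2 condition holds.

Aromatic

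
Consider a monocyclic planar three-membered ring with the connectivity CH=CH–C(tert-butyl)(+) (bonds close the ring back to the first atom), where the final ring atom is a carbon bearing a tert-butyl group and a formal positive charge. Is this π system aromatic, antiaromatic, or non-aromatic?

Aromatic

Check conjugation: the double-bond atoms are sp², each contributing one p electron; the carbocation has an empty p orbital — every position has a p orbital, so the cyclic π system is continuous.
Adding the contributions, 1 × 2 = 2 from the double-bond unit + 0 from the C(tert-butyl)(+) atom = 2.
2 = 4(0) + 2, which satisfies Hückel's 4n+2 rule.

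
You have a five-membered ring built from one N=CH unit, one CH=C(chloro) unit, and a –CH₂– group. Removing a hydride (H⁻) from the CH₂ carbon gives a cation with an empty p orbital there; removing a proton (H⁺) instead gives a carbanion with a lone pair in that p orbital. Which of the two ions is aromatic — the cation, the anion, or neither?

The anion

Both ions have a continuous loop of p orbitals — each ring atom is sp².
Cation: 2 × 2 + 0 = 4 π electrons → 4(1), antiaromatic.
Anion: 2 × 2 + 2 = 6 π electrons → 4(1)+2, aromatic.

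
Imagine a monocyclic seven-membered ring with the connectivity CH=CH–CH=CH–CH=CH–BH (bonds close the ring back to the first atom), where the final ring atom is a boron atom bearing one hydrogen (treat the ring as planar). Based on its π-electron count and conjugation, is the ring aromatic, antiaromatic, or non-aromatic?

Aromatic

Every ring atom contributes a p orbital perpendicular to the ring (every atom in a ring double bond is sp² and brings one electron to the p orbital; the boron has an empty p orbital), so the π system is cyclic and fully conjugated.
Tallying contributions gives 3 × 2 = 6 from the double-bond units + 0 from the BH atom = 6.
6 = 4(1) + 2, which satisfies Hückel's 4n+2 rule.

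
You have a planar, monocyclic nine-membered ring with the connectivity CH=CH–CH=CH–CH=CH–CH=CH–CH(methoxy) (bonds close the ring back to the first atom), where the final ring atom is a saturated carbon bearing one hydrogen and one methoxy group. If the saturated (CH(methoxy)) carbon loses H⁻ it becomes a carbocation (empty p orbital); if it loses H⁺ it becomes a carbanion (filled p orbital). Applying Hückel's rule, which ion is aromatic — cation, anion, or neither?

Once that carbon is sp², every ring atom has a p orbital and both ions are fully conjugated.
Cation: 4 × 2 + 0 = 8 π electrons → 4(2), antiaromatic.
Anion: 4 × 2 + 2 = 10 π electrons → 4(2)+2, aromatic.

The anion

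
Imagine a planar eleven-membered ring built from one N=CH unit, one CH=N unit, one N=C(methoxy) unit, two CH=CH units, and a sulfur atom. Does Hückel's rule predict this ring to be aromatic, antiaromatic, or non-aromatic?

All ring atoms are sp² and supply a p orbital to the ring (every atom in a ring double bond is sp² and brings one electron to the p orbital; each sp² =N– keeps its lone pair in-plane and puts one electron into the π system; the sulfur donates one lone pair from its p orbital); the conjugation is uninterrupted.
Adding the contributions, 5 × 2 = 10 from the double-bond units + 2 from the S atom = 12.
A 4n π count (12, n = 3) in a planar conjugated ring means antiaromatic.

Antiaromatic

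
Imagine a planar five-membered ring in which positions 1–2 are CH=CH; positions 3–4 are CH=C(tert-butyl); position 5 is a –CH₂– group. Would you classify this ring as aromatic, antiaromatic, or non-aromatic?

The CH2 position has four σ bonds — the tetrahedral CH₂ carbon is sp³ and has no p orbital in the ring π system — so the cyclic conjugation is interrupted.
Broken conjugation rules out both aromaticity and antiaromaticity.

Non-aromatic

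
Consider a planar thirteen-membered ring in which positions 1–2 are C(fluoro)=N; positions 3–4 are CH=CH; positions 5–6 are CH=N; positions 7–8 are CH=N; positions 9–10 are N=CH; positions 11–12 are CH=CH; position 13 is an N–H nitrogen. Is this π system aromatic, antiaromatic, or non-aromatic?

Aromatic

Check conjugation: the double-bond atoms are sp², each contributing one p electron; each =N– nitrogen is pyridine-type (lone pair in the sp² plane, one electron in the p orbital); the pyrrole-type nitrogen donates its lone pair from the p orbital — every position has a p orbital, so the cyclic π system is continuous.
π-electron count: 6 × 2 = 12 from the double-bond units + 2 from the NH atom = 14.
With 14 π electrons (n = 3), the Hückel 4n+2 condition holds.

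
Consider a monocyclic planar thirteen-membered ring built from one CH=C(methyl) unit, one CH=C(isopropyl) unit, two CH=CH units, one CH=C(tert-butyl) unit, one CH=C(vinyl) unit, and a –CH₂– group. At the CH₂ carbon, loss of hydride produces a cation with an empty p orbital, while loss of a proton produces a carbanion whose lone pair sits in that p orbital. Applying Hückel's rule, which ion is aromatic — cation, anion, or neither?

The anion

In both ions every ring atom is sp² and contributes a p orbital, so both rings are fully conjugated.
Cation: 6 × 2 + 0 = 12 π electrons → 4(3), antiaromatic.
Anion: 6 × 2 + 2 = 14 π electrons → 4(3)+2, aromatic.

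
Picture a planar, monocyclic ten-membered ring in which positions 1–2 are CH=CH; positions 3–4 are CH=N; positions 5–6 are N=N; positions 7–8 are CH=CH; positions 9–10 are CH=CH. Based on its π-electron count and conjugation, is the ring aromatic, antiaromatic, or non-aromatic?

Aromatic

Every ring atom contributes a p orbital perpendicular to the ring (the double-bond atoms are sp², each contributing one p electron; the doubly-bonded nitrogens are pyridine-type — their lone pairs lie in the ring plane, leaving one electron in the p orbital), so the π system is cyclic and fully conjugated.
Tallying contributions gives 5 × 2 = 10 from the 5 double-bond units.
That gives a 4n+2 count (10, n = 2).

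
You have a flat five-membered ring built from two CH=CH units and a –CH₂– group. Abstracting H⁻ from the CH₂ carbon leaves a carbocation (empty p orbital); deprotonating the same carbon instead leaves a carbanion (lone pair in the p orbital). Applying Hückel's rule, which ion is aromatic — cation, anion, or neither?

The anion

In both ions every ring atom is sp² and contributes a p orbital, so both rings are fully conjugated.
Cation: 2 × 2 + 0 = 4 π electrons → 4(1), antiaromatic.
Anion: 2 × 2 + 2 = 6 π electrons → 4(1)+2, aromatic.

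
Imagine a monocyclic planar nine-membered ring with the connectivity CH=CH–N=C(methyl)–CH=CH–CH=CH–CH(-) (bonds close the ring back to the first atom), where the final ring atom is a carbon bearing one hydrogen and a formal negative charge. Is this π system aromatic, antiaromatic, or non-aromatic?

All ring atoms are sp² and supply a p orbital to the ring (the double-bond atoms are sp², each contributing one p electron; each sp² =N– keeps its lone pair in-plane and puts one electron into the π system; the carbanion's lone pair occupies the p orbital); the conjugation is uninterrupted.
Counting π electrons: 4 × 2 = 8 from the double-bond units + 2 from the CH(-) atom = 10.
Since 10 = 4·2 + 2, the ring meets the 4n+2 criterion.

Aromatic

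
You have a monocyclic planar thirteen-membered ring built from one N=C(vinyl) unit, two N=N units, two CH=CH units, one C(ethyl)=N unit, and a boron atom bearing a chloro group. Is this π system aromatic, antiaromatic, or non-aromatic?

Antiaromatic

The p orbitals form a continuous loop: each doubly-bonded ring atom is sp² with one p-orbital electron; the doubly-bonded nitrogens are pyridine-type — their lone pairs lie in the ring plane, leaving one electron in the p orbital; the boron has an empty p orbital. The ring is fully conjugated.
π-electron count: 6 × 2 = 12 from the double-bond units + 0 from the B(chloro) atom = 12.
A 4n π count (12, n = 3) in a planar conjugated ring means antiaromatic.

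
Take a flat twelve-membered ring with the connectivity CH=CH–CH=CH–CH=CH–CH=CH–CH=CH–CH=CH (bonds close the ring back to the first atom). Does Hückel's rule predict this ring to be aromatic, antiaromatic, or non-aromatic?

Antiaromatic

All ring atoms are sp² and supply a p orbital to the ring (the double-bond atoms are sp², each contributing one p electron); the conjugation is uninterrupted.
Tallying contributions gives 6 × 2 = 12 from the 6 double-bond units.
12 is a 4n count (n = 3), so the planar conjugated ring is antiaromatic.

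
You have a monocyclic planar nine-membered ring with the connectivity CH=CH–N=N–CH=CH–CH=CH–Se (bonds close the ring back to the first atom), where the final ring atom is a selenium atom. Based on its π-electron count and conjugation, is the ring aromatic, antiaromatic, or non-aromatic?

Check conjugation: the double-bond atoms are sp², each contributing one p electron; each sp² =N– keeps its lone pair in-plane and puts one electron into the π system; the selenium donates one lone pair from its p orbital — every position has a p orbital, so the cyclic π system is continuous.
Counting π electrons: 4 × 2 = 8 from the double-bond units + 2 from the Se atom = 10.
That gives a 4n+2 count (10, n = 2).

Aromatic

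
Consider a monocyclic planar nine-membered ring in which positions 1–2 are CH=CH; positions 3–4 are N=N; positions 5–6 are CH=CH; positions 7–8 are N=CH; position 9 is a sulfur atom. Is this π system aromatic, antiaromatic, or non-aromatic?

Aromatic

All ring atoms are sp² and supply a p orbital to the ring (each doubly-bonded ring atom is sp² with one p-orbital electron; the doubly-bonded nitrogens are pyridine-type — their lone pairs lie in the ring plane, leaving one electron in the p orbital; the sulfur donates one lone pair from its p orbital); the conjugation is uninterrupted.
Adding the contributions, 4 × 2 = 8 from the double-bond units + 2 from the S atom = 10.
10 = 4(2) + 2, which satisfies Hückel's 4n+2 rule.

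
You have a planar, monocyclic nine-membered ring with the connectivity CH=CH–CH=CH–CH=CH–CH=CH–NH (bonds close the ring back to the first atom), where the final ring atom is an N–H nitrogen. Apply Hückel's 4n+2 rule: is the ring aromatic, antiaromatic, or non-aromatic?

All ring atoms are sp² and supply a p orbital to the ring (each doubly-bonded ring atom is sp² with one p-orbital electron; the pyrrole-type nitrogen donates its lone pair from the p orbital); the conjugation is uninterrupted.
Tallying contributions gives 4 × 2 = 8 from the double-bond units + 2 from the NH atom = 10.
10 = 4(2) + 2, which satisfies Hückel's 4n+2 rule.

Aromatic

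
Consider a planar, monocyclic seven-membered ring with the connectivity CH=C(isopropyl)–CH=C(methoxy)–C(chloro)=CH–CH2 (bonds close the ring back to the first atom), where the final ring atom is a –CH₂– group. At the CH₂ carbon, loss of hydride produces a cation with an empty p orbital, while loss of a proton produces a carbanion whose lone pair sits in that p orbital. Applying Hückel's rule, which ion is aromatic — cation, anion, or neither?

In both ions every ring atom is sp² and contributes a p orbital, so both rings are fully conjugated.
Cation: 3 × 2 + 0 = 6 π electrons → 4(1)+2, aromatic.
Anion: 3 × 2 + 2 = 8 π electrons → 4(2), antiaromatic.

The cation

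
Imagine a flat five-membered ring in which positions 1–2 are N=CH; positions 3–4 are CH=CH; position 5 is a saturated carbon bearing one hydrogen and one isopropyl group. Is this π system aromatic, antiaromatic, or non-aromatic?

The CH(isopropyl) position has four σ bonds — that saturated carbon is sp³ and has no p orbital in the ring π system — so the cyclic conjugation is interrupted.
Broken conjugation rules out both aromaticity and antiaromaticity.

Non-aromatic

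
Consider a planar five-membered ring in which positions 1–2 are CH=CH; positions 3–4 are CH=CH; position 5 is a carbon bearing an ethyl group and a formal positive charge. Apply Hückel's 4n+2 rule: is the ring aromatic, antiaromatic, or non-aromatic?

Antiaromatic

Check conjugation: each doubly-bonded ring atom is sp² with one p-orbital electron; the carbocation has an empty p orbital — every position has a p orbital, so the cyclic π system is continuous.
Counting π electrons: 2 × 2 = 4 from the double-bond units + 0 from the C(ethyl)(+) atom = 4.
4 = 4(1); a planar, fully conjugated 4n system is antiaromatic.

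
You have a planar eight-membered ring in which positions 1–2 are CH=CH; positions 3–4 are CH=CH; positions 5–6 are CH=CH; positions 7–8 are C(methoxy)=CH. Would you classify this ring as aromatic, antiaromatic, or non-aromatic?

Antiaromatic

Check conjugation: the double-bond atoms are sp², each contributing one p electron — every position has a p orbital, so the cyclic π system is continuous.
Counting π electrons: 4 × 2 = 8 from the 4 double-bond units.
A 4n π count (8, n = 2) in a planar conjugated ring means antiaromatic.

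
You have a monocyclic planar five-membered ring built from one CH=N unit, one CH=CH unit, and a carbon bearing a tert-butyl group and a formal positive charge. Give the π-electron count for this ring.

4

Every ring atom contributes a p orbital perpendicular to the ring (every atom in a ring double bond is sp² and brings one electron to the p orbital; each =N– nitrogen is pyridine-type (lone pair in the sp² plane, one electron in the p orbital); the carbocation has an empty p orbital), so the π system is cyclic and fully conjugated.
π-electron count: 2 × 2 = 4 from the double-bond units + 0 from the C(tert-butyl)(+) atom = 4.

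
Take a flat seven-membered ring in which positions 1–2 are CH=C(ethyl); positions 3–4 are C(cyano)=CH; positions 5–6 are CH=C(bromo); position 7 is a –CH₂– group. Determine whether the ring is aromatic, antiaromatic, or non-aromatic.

The CH2 position has four σ bonds — the tetrahedral CH₂ carbon is sp³ and has no p orbital in the ring π system — so the cyclic conjugation is interrupted.
Hückel's rule only applies to fully conjugated rings, so this one is simply non-aromatic.

Non-aromatic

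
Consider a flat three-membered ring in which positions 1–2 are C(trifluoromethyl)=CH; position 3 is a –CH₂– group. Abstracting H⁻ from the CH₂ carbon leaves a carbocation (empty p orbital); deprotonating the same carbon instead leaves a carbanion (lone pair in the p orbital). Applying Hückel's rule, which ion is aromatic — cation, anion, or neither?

The cation

In both ions every ring atom is sp² and contributes a p orbital, so both rings are fully conjugated.
Cation: 1 × 2 + 0 = 2 π electrons → 4(0)+2, aromatic.
Anion: 1 × 2 + 2 = 4 π electrons → 4(1), antiaromatic.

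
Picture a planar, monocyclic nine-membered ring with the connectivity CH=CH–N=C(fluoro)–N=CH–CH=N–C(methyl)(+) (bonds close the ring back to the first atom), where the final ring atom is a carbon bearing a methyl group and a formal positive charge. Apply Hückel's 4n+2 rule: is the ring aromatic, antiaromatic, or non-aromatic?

Antiaromatic

All ring atoms are sp² and supply a p orbital to the ring (the double-bond atoms are sp², each contributing one p electron; the doubly-bonded nitrogens are pyridine-type — their lone pairs lie in the ring plane, leaving one electron in the p orbital; the carbocation has an empty p orbital); the conjugation is uninterrupted.
Counting π electrons: 4 × 2 = 8 from the double-bond units + 0 from the C(methyl)(+) atom = 8.
With 8 = 4·2 π electrons, Hückel's rule classifies the planar ring as antiaromatic.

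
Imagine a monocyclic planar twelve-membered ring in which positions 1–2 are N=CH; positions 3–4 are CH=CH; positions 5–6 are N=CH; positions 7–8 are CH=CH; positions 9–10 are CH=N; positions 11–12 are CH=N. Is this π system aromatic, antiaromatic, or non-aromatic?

All ring atoms are sp² and supply a p orbital to the ring (the double-bond atoms are sp², each contributing one p electron; the doubly-bonded nitrogens are pyridine-type — their lone pairs lie in the ring plane, leaving one electron in the p orbital); the conjugation is uninterrupted.
Adding the contributions, 6 × 2 = 12 from the 6 double-bond units.
12 is a 4n count (n = 3), so the planar conjugated ring is antiaromatic.

Antiaromatic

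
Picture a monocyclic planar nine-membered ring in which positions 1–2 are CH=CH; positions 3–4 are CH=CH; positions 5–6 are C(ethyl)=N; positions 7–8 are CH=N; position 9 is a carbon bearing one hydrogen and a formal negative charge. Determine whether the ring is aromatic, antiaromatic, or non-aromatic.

Aromatic

All ring atoms are sp² and supply a p orbital to the ring (every atom in a ring double bond is sp² and brings one electron to the p orbital; each sp² =N– keeps its lone pair in-plane and puts one electron into the π system; the carbanion's lone pair occupies the p orbital); the conjugation is uninterrupted.
Counting π electrons: 4 × 2 = 8 from the double-bond units + 2 from the CH(-) atom = 10.
Since 10 = 4·2 + 2, the ring meets the 4n+2 criterion.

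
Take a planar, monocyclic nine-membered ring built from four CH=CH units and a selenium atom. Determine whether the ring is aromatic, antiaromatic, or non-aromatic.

The p orbitals form a continuous loop: every atom in a ring double bond is sp² and brings one electron to the p orbital; the selenium donates one lone pair from its p orbital. The ring is fully conjugated.
Adding the contributions, 4 × 2 = 8 from the double-bond units + 2 from the Se atom = 10.
With 10 π electrons (n = 2), the Hückel 4n+2 condition holds.

Aromatic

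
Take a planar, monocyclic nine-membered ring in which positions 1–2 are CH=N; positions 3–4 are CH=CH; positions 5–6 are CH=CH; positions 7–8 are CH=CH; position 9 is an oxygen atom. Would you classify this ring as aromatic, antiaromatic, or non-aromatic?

Aromatic

All ring atoms are sp² and supply a p orbital to the ring (every atom in a ring double bond is sp² and brings one electron to the p orbital; each sp² =N– keeps its lone pair in-plane and puts one electron into the π system; the oxygen donates one lone pair from its p orbital); the conjugation is uninterrupted.
Counting π electrons: 4 × 2 = 8 from the double-bond units + 2 from the O atom = 10.
With 10 π electrons (n = 2), the Hückel 4n+2 condition holds.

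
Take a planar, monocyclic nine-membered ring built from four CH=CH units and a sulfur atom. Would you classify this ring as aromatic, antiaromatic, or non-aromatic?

Aromatic

The p orbitals form a continuous loop: the double-bond atoms are sp², each contributing one p electron; the sulfur donates one lone pair from its p orbital. The ring is fully conjugated.
Tallying contributions gives 4 × 2 = 8 from the double-bond units + 2 from the S atom = 10.
Since 10 = 4·2 + 2, the ring meets the 4n+2 criterion.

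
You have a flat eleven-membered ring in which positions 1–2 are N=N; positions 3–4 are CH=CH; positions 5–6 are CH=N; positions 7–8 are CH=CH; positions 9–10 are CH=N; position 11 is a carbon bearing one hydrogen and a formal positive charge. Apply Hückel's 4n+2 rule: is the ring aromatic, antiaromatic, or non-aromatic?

Aromatic

All ring atoms are sp² and supply a p orbital to the ring (each doubly-bonded ring atom is sp² with one p-orbital electron; each sp² =N– keeps its lone pair in-plane and puts one electron into the π system; the carbocation has an empty p orbital); the conjugation is uninterrupted.
π-electron count: 5 × 2 = 10 from the double-bond units + 0 from the CH(+) atom = 10.
Since 10 = 4·2 + 2, the ring meets the 4n+2 criterion.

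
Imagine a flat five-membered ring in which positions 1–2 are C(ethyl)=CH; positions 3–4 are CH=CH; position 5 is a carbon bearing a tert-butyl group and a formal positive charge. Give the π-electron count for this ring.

Check conjugation: each doubly-bonded ring atom is sp² with one p-orbital electron; the carbocation has an empty p orbital — every position has a p orbital, so the cyclic π system is continuous.
Counting π electrons: 2 × 2 = 4 from the double-bond units + 0 from the C(tert-butyl)(+) atom = 4.

4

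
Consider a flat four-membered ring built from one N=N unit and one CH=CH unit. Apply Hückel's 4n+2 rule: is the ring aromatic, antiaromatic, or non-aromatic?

The p orbitals form a continuous loop: every atom in a ring double bond is sp² and brings one electron to the p orbital; the doubly-bonded nitrogens are pyridine-type — their lone pairs lie in the ring plane, leaving one electron in the p orbital. The ring is fully conjugated.
Adding the contributions, 2 × 2 = 4 from the 2 double-bond units.
A 4n π count (4, n = 1) in a planar conjugated ring means antiaromatic.

Antiaromatic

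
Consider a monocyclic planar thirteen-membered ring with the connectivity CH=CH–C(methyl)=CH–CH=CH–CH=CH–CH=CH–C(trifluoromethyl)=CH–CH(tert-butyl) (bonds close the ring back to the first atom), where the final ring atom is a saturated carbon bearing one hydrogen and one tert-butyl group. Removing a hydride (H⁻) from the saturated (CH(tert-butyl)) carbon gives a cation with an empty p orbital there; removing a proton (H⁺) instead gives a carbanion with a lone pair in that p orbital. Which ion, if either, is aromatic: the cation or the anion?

Both ions have a continuous loop of p orbitals — each ring atom is sp².
Cation: 6 × 2 + 0 = 12 π electrons → 4(3), antiaromatic.
Anion: 6 × 2 + 2 = 14 π electrons → 4(3)+2, aromatic.

The anion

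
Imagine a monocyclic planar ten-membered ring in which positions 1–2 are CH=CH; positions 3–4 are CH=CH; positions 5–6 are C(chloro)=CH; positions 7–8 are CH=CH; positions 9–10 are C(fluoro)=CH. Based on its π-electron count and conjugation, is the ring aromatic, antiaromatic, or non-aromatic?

Aromatic

All ring atoms are sp² and supply a p orbital to the ring (every atom in a ring double bond is sp² and brings one electron to the p orbital); the conjugation is uninterrupted.
π-electron count: 5 × 2 = 10 from the 5 double-bond units.
With 10 π electrons (n = 2), the Hückel 4n+2 condition holds.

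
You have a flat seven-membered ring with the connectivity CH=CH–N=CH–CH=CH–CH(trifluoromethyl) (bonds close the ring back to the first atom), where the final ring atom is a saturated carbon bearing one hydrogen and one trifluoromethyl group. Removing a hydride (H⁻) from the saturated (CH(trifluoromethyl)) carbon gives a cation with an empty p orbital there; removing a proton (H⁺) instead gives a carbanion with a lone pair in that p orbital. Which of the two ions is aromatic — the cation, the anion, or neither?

Once that carbon is sp², every ring atom has a p orbital and both ions are fully conjugated.
Cation: 3 × 2 + 0 = 6 π electrons → 4(1)+2, aromatic.
Anion: 3 × 2 + 2 = 8 π electrons → 4(2), antiaromatic.

The cation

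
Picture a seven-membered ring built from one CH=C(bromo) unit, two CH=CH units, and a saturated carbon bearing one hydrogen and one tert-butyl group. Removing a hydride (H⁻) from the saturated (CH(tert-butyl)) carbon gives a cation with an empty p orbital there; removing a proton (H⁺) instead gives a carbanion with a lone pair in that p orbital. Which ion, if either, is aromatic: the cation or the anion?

The cation

Both ions have a continuous loop of p orbitals — each ring atom is sp².
Cation: 3 × 2 + 0 = 6 π electrons → 4(1)+2, aromatic.
Anion: 3 × 2 + 2 = 8 π electrons → 4(2), antiaromatic.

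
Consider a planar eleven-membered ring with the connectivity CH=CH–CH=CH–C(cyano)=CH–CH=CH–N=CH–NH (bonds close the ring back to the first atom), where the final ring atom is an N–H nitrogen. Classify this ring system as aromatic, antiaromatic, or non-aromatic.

Check conjugation: every atom in a ring double bond is sp² and brings one electron to the p orbital; each =N– nitrogen is pyridine-type (lone pair in the sp² plane, one electron in the p orbital); the pyrrole-type nitrogen donates its lone pair from the p orbital — every position has a p orbital, so the cyclic π system is continuous.
Counting π electrons: 5 × 2 = 10 from the double-bond units + 2 from the NH atom = 12.
12 = 4(3); a planar, fully conjugated 4n system is antiaromatic.

Antiaromatic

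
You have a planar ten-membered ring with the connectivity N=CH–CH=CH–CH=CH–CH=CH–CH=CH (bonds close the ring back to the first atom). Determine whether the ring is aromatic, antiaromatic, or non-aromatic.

Every ring atom contributes a p orbital perpendicular to the ring (each doubly-bonded ring atom is sp² with one p-orbital electron; each =N– nitrogen is pyridine-type (lone pair in the sp² plane, one electron in the p orbital)), so the π system is cyclic and fully conjugated.
Tallying contributions gives 5 × 2 = 10 from the 5 double-bond units.
Since 10 = 4·2 + 2, the ring meets the 4n+2 criterion.

Aromatic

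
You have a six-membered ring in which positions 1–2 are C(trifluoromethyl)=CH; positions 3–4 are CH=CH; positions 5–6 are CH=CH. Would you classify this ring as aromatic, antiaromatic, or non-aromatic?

Aromatic

Check conjugation: every atom in a ring double bond is sp² and brings one electron to the p orbital — every position has a p orbital, so the cyclic π system is continuous.
Tallying contributions gives 3 × 2 = 6 from the 3 double-bond units.
Since 6 = 4·1 + 2, the ring meets the 4n+2 criterion.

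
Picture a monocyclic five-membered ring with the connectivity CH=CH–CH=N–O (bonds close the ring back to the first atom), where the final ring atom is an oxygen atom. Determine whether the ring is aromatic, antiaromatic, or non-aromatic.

Check conjugation: the double-bond atoms are sp², each contributing one p electron; each sp² =N– keeps its lone pair in-plane and puts one electron into the π system; the oxygen donates one lone pair from its p orbital — every position has a p orbital, so the cyclic π system is continuous.
Counting π electrons: 2 × 2 = 4 from the double-bond units + 2 from the O atom = 6.
Since 6 = 4·1 + 2, the ring meets the 4n+2 criterion.

Aromatic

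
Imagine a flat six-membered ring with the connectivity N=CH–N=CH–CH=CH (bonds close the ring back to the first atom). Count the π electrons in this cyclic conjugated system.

All ring atoms are sp² and supply a p orbital to the ring (each doubly-bonded ring atom is sp² with one p-orbital electron; each =N– nitrogen is pyridine-type (lone pair in the sp² plane, one electron in the p orbital)); the conjugation is uninterrupted.
π-electron count: 3 × 2 = 6 from the 3 double-bond units.

6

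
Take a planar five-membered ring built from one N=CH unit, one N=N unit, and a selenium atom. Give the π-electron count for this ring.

6

All ring atoms are sp² and supply a p orbital to the ring (each doubly-bonded ring atom is sp² with one p-orbital electron; each =N– nitrogen is pyridine-type (lone pair in the sp² plane, one electron in the p orbital); the selenium donates one lone pair from its p orbital); the conjugation is uninterrupted.
Tallying contributions gives 2 × 2 = 4 from the double-bond units + 2 from the Se atom = 6.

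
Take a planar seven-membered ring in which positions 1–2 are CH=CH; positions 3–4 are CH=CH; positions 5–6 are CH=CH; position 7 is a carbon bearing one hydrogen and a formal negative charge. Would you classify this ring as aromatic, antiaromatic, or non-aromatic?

The p orbitals form a continuous loop: every atom in a ring double bond is sp² and brings one electron to the p orbital; the carbanion's lone pair occupies the p orbital. The ring is fully conjugated.
Adding the contributions, 3 × 2 = 6 from the double-bond units + 2 from the CH(-) atom = 8.
With 8 = 4·2 π electrons, Hückel's rule classifies the planar ring as antiaromatic.

Antiaromatic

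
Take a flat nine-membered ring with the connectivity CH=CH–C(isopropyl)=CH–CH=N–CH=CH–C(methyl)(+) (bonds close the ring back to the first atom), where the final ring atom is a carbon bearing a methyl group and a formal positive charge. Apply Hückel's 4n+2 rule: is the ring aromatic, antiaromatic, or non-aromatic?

Every ring atom contributes a p orbital perpendicular to the ring (each doubly-bonded ring atom is sp² with one p-orbital electron; the doubly-bonded nitrogens are pyridine-type — their lone pairs lie in the ring plane, leaving one electron in the p orbital; the carbocation has an empty p orbital), so the π system is cyclic and fully conjugated.
π-electron count: 4 × 2 = 8 from the double-bond units + 0 from the C(methyl)(+) atom = 8.
A 4n π count (8, n = 2) in a planar conjugated ring means antiaromatic.

Antiaromatic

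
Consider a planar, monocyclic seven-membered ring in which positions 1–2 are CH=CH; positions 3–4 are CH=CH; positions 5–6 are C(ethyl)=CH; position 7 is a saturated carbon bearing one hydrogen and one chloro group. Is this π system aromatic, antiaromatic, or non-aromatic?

Non-aromatic

The CH(chloro) position has four σ bonds — that saturated carbon is sp³ and has no p orbital in the ring π system — so the cyclic conjugation is interrupted.
Without a continuous loop of overlapping p orbitals the Hückel electron count never comes into play.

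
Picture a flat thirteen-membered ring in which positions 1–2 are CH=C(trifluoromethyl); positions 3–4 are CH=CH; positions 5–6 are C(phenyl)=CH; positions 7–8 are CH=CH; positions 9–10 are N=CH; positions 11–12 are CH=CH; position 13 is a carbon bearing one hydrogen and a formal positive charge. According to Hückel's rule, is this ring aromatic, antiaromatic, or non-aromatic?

Antiaromatic

Check conjugation: the double-bond atoms are sp², each contributing one p electron; each =N– nitrogen is pyridine-type (lone pair in the sp² plane, one electron in the p orbital); the carbocation has an empty p orbital — every position has a p orbital, so the cyclic π system is continuous.
Adding the contributions, 6 × 2 = 12 from the double-bond units + 0 from the CH(+) atom = 12.
12 is a 4n count (n = 3), so the planar conjugated ring is antiaromatic.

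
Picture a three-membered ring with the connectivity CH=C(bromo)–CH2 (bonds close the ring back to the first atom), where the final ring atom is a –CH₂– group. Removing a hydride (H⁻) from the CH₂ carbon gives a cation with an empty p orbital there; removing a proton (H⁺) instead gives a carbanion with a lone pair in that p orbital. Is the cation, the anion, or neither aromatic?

The cation

Once that carbon is sp², every ring atom has a p orbital and both ions are fully conjugated.
Cation: 1 × 2 + 0 = 2 π electrons → 4(0)+2, aromatic.
Anion: 1 × 2 + 2 = 4 π electrons → 4(1), antiaromatic.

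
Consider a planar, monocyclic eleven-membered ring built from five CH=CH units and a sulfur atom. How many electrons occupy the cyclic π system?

12

Check conjugation: the double-bond atoms are sp², each contributing one p electron; the sulfur donates one lone pair from its p orbital — every position has a p orbital, so the cyclic π system is continuous.
Adding the contributions, 5 × 2 = 10 from the double-bond units + 2 from the S atom = 12.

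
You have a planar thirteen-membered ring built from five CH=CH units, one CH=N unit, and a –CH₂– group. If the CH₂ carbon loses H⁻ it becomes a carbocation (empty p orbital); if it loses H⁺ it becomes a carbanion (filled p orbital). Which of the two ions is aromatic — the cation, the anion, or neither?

Once that carbon is sp², every ring atom has a p orbital and both ions are fully conjugated.
Cation: 6 × 2 + 0 = 12 π electrons → 4(3), antiaromatic.
Anion: 6 × 2 + 2 = 14 π electrons → 4(3)+2, aromatic.

The anion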